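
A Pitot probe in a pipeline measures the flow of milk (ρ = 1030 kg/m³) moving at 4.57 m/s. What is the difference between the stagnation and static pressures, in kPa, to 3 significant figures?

The dynamic pressure equals the rise in static pressure at the stagnation point: ΔP = ½ρv².
ΔP = ½·1030·4.57² = 10800 Pa.

ΔP ≈ 10.8 kPa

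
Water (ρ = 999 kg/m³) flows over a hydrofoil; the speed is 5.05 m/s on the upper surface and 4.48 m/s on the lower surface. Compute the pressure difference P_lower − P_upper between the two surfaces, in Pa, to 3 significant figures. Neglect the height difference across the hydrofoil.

Bernoulli (same height): P_lower − P_upper = ½ρ(v_upper² − v_lower²).
ΔP = ½·999·(5.05² − 4.48²) = 2710 Pa.

ΔP ≈ 2710 Pa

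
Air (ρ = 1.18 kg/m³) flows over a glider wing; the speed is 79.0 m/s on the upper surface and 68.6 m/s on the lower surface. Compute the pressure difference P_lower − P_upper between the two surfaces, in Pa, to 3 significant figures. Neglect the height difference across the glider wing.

ΔP = 906 Pa

The pressure is lower where the speed is higher: ΔP = ½ρ(v_up² − v_low²).
ΔP = ½·1.18·(79.0² − 68.6²) = 906 Pa.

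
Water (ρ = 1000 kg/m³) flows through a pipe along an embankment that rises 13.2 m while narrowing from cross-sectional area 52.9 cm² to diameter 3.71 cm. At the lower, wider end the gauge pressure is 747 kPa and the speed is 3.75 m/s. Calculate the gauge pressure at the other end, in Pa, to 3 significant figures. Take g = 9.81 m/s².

The volume flow rate is constant, so v₂ = (A₁/A₂)v₁ = (52.9/10.8)·3.75 = 18.4 m/s.
Energy conservation along the streamline gives P₂ = P₁ − ½ρ(v₂² − v₁²) − ρg(h₂ − h₁).
P₂ = 747000 + ½·1000·(3.75² − 18.4²) − 1000·9.81·(+13.2) = 747000 + (-161000) − (129000) = 456000 Pa.

P₂ ≈ 456000 Pa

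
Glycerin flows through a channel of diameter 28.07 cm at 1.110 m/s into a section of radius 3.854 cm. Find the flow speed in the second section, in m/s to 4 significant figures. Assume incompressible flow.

14.72 m/s

The volume flow rate is constant, so v₂ = (A₁/A₂)v₁ = (618.8/46.66)·1.110 = 14.72 m/s.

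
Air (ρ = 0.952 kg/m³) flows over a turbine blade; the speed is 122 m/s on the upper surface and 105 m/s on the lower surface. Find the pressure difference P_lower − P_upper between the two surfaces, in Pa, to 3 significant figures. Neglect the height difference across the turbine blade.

1840 Pa

With negligible Δh, P + ½ρv² is constant, so P_low − P_up = ½ρ(v_up² − v_low²).
ΔP = ½·0.952·(122² − 105²) = 1840 Pa.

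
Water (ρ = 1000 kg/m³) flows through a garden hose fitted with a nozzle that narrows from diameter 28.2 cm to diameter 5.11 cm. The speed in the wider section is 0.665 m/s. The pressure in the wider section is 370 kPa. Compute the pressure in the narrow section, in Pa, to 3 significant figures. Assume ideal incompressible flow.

By continuity, v₂ = v₁·A₁/A₂ = 0.665·(625/20.5) = 20.3 m/s.
Along the horizontal streamline, P + ½ρv² is constant.
P₂ = P₁ − ½ρ(v₂² − v₁²) = 370000 − ½·1000·(20.3² − 0.665²) = 370000 − 205000 = 165000 Pa.

P₂ ≈ 165000 Pa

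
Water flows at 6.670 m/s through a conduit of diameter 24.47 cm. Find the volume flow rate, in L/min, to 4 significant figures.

Q = 18820 L/min

Q = A·v = 0.04703 m² × 6.670 m/s = 0.3137 m³/s.
Converting: 0.3137 m³/s × 60000 = 18820 L/min.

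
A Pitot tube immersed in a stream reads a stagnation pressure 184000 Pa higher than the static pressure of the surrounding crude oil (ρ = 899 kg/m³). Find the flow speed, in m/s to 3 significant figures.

At the stagnation point the flow is brought to rest, so Bernoulli gives P_stag − P_static = ½ρv².
v = √(2ΔP/ρ) = √(2·184000/899) = 20.2 m/s.

v ≈ 20.2 m/s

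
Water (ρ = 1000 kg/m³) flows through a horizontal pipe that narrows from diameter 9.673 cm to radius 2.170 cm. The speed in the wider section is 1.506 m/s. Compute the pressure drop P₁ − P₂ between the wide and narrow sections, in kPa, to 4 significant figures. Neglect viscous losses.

Continuity gives A₁v₁ = A₂v₂, so v₂ = (73.49 cm²)/(14.79 cm²) × 1.506 m/s = 7.481 m/s.
The pipe is horizontal, so Bernoulli reduces to P₁ + ½ρv₁² = P₂ + ½ρv₂².
P₁ − P₂ = ½·1000·(7.481² − 1.506²) = ½·1000·53.70 = 26850 Pa.

26.85 kPa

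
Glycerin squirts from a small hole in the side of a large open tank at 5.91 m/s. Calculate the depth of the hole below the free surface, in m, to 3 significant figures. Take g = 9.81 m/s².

h ≈ 1.78 m

Torricelli: v = √(2gh), so h = v²/(2g).
h = 5.91²/(2·9.81) = 34.9/19.62 = 1.78 m.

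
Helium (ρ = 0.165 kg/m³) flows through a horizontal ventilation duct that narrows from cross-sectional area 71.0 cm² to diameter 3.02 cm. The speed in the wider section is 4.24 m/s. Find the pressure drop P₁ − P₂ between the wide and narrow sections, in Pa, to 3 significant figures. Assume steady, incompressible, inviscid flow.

The volume flow rate is constant, so v₂ = (A₁/A₂)v₁ = (71.0/7.16)·4.24 = 42.0 m/s.
Bernoulli (h₁ = h₂): P₁ − P₂ = ½ρ(v₂² − v₁²).
P₁ − P₂ = ½·0.165·(42.0² − 4.24²) = ½·0.165·1750 = 144 Pa.

144 Pa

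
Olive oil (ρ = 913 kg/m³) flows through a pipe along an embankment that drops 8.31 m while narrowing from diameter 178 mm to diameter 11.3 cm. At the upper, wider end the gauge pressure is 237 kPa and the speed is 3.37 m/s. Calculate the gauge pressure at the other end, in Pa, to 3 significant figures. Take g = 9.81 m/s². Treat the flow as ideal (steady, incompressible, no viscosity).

P₂ ≈ 285000 Pa

Continuity gives A₁v₁ = A₂v₂, so v₂ = (249 cm²)/(100 cm²) × 3.37 m/s = 8.36 m/s.
Energy conservation along the streamline gives P₂ = P₁ − ½ρ(v₂² − v₁²) − ρg(h₂ − h₁).
P₂ = 237000 + ½·913·(3.37² − 8.36²) − 913·9.81·(−8.31) = 237000 + (-26700) − (-74400) = 285000 Pa.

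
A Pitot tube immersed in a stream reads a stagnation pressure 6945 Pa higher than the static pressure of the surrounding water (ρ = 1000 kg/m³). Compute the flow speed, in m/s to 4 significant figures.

The dynamic pressure equals the rise in static pressure at the stagnation point: ΔP = ½ρv².
v = √(2ΔP/ρ) = √(2·6945/1000) = 3.727 m/s.

v ≈ 3.727 m/s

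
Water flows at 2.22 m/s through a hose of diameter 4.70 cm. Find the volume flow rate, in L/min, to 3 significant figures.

231 L/min

Q = A·v = 0.00173 m² × 2.22 m/s = 0.00385 m³/s.
Converting: 0.00385 m³/s × 60000 = 231 L/min.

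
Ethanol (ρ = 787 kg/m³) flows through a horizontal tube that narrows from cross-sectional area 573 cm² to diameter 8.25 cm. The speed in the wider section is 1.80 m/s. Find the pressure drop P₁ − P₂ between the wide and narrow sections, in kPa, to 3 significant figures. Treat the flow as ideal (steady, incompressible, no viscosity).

145 kPa

The volume flow rate is constant, so v₂ = (A₁/A₂)v₁ = (573/53.5)·1.80 = 19.3 m/s.
Bernoulli (h₁ = h₂): P₁ − P₂ = ½ρ(v₂² − v₁²).
P₁ − P₂ = ½·787·(19.3² − 1.80²) = ½·787·369 = 145000 Pa.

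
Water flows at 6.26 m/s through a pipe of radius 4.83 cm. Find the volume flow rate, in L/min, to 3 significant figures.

Q ≈ 2750 L/min

Q = A·v = 0.00733 m² × 6.26 m/s = 0.0459 m³/s.
Converting: 0.0459 m³/s × 60000 = 2750 L/min.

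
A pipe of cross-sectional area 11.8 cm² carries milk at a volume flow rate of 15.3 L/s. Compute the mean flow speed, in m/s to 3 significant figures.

v ≈ 13.0 m/s

Q = 15.3 L/s = 0.0153 m³/s.
v = Q/A = 0.0153 / 0.00118 = 13.0 m/s.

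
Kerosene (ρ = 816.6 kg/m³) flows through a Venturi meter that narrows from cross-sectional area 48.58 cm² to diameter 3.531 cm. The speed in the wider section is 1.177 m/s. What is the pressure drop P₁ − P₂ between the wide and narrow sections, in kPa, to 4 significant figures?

ΔP = 13.36 kPa

Continuity gives A₁v₁ = A₂v₂, so v₂ = (48.58 cm²)/(9.792 cm²) × 1.177 m/s = 5.839 m/s.
With no height change, Bernoulli's equation is P₁ + ½ρv₁² = P₂ + ½ρv₂².
P₁ − P₂ = ½·816.6·(5.839² − 1.177²) = ½·816.6·32.71 = 13360 Pa.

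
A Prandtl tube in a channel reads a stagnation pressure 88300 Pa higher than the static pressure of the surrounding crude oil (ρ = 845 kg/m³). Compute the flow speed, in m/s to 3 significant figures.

Bernoulli between the free stream and the stagnation point: ½ρv² = P_stag − P_static.
v = √(2ΔP/ρ) = √(2·88300/845) = 14.5 m/s.

v = 14.5 m/s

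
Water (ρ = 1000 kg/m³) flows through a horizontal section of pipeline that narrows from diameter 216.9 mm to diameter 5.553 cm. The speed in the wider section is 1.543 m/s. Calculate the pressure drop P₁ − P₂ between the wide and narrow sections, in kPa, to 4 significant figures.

Mass conservation (A₁v₁ = A₂v₂) gives v₂ = 1.543 × 369.5/24.22 = 23.54 m/s.
The pipe is horizontal, so Bernoulli reduces to P₁ + ½ρv₁² = P₂ + ½ρv₂².
P₁ − P₂ = ½·1000·(23.54² − 1.543²) = ½·1000·551.8 = 275900 Pa.

ΔP ≈ 275.9 kPa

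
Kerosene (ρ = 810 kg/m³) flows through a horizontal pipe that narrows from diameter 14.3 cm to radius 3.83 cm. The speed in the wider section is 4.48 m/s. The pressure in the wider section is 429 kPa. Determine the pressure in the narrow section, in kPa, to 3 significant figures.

P₂ ≈ 338 kPa

Mass conservation (A₁v₁ = A₂v₂) gives v₂ = 4.48 × 161/46.1 = 15.6 m/s.
With no height change, Bernoulli's equation is P₁ + ½ρv₁² = P₂ + ½ρv₂².
P₂ = P₁ − ½ρ(v₂² − v₁²) = 429000 − ½·810·(15.6² − 4.48²) = 429000 − 90600 = 338000 Pa.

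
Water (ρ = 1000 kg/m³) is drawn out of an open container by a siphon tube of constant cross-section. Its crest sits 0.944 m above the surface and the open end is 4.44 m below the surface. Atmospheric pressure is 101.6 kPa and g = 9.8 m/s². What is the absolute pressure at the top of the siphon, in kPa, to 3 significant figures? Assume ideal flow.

From the surface to the outlet (both open to atmosphere, surface at rest): v = √(2g·h_out) = √(2·9.8·4.44) = 9.33 m/s.
The bore is uniform, so the speed at the crest is the same v. Bernoulli surface→crest: P_atm = P_top + ½ρv² + ρg·h_top.
P_top = 101600 − ½·1000·9.33² − 1000·9.8·0.944 = 48800 Pa.

P_top ≈ 48.8 kPa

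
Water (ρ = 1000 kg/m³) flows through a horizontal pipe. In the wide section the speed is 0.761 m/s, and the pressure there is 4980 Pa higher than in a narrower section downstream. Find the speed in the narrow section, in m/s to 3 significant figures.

3.25 m/s

With h₁ = h₂, rearranging Bernoulli gives v₂ = √(v₁² + 2ΔP/ρ).
v₂ = √(0.761² + 2·4980/1000) = √(0.579 + 9.96) = 3.25 m/s.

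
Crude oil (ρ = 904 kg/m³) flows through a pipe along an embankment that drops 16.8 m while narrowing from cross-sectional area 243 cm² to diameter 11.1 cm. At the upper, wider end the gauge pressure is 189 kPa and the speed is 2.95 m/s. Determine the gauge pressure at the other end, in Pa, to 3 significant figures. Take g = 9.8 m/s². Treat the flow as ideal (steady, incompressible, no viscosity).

P₂ = 317000 Pa

Continuity gives A₁v₁ = A₂v₂, so v₂ = (243 cm²)/(96.8 cm²) × 2.95 m/s = 7.41 m/s.
Energy conservation along the streamline gives P₂ = P₁ − ½ρ(v₂² − v₁²) − ρg(h₂ − h₁).
P₂ = 189000 + ½·904·(2.95² − 7.41²) − 904·9.8·(−16.8) = 189000 + (-20900) − (-149000) = 317000 Pa.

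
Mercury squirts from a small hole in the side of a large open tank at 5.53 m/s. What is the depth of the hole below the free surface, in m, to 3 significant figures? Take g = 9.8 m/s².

1.56 m

For a small hole in a large open tank, ½v² = gh, giving h = v²/(2g).
h = 5.53²/(2·9.8) = 30.6/19.60 = 1.56 m.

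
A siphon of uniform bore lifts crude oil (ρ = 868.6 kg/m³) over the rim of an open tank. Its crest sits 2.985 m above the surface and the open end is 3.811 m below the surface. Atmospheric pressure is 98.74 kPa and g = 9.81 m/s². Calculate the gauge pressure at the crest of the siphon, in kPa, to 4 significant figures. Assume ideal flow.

P_gauge ≈ -57.91 kPa

Bernoulli surface→outlet gives ½v² = g·h_out, so v = √(2·9.81·3.811) = 8.647 m/s.
With constant cross-section the crest speed equals v; applying Bernoulli from the surface up to the crest, P_top = P_atm − ½ρv² − ρg·h_top.
P_top = 98740 − ½·868.6·8.647² − 868.6·9.81·2.985 = 40830 Pa. So P_gauge = P_top − P_atm = -57910 Pa.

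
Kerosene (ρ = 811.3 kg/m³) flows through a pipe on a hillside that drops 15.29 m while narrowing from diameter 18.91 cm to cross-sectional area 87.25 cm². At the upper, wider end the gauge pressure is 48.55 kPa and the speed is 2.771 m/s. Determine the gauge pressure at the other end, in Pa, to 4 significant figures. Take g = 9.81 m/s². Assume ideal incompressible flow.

By continuity, v₂ = v₁·A₁/A₂ = 2.771·(280.8/87.25) = 8.920 m/s.
Energy conservation along the streamline gives P₂ = P₁ − ½ρ(v₂² − v₁²) − ρg(h₂ − h₁).
P₂ = 48550 + ½·811.3·(2.771² − 8.920²) − 811.3·9.81·(−15.29) = 48550 + (-29160) − (-121700) = 141100 Pa.

P₂ ≈ 141100 Pa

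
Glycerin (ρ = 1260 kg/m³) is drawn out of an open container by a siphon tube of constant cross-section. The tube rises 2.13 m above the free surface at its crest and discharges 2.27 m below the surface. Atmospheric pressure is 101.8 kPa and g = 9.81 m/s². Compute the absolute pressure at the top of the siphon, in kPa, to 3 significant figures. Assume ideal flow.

From the surface to the outlet (both open to atmosphere, surface at rest): v = √(2g·h_out) = √(2·9.81·2.27) = 6.67 m/s.
The bore is uniform, so the speed at the crest is the same v. Bernoulli surface→crest: P_atm = P_top + ½ρv² + ρg·h_top.
P_top = 101800 − ½·1260·6.67² − 1260·9.81·2.13 = 47400 Pa.

P_top ≈ 47.4 kPa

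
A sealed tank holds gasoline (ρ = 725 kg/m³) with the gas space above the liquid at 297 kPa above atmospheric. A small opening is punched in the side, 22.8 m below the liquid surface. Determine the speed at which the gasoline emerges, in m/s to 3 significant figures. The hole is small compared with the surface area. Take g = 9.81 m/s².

v ≈ 35.6 m/s

Take point 1 at the surface (v₁ ≈ 0) and point 2 at the hole (at atmospheric pressure). Bernoulli: P₁ + ρg h = P_atm + ½ρv₂².
With P₁ − P_atm = 297000 Pa, v₂ = √(2gh + 2ΔP/ρ) = √(2·9.81·22.8 + 2·297000/725) = 35.6 m/s.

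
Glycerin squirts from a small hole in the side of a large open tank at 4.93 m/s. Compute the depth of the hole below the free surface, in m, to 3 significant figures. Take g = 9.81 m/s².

h = 1.24 m

Inverting v = √(2gh) gives h = v² / 2g.
h = 4.93²/(2·9.81) = 24.3/19.62 = 1.24 m.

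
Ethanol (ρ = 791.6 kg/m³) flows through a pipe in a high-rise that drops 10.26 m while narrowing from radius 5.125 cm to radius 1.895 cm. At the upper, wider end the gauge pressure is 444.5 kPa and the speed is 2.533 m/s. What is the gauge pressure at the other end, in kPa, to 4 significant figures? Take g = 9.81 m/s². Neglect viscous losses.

By continuity, v₂ = v₁·A₁/A₂ = 2.533·(82.52/11.28) = 18.53 m/s.
Applying Bernoulli between the two ends and solving for P₂: P₂ = P₁ + ½ρ(v₁² − v₂²) − ρgΔh.
P₂ = 444500 + ½·791.6·(2.533² − 18.53²) − 791.6·9.81·(−10.26) = 444500 + (-133300) − (-79680) = 390900 Pa.

390.9 kPa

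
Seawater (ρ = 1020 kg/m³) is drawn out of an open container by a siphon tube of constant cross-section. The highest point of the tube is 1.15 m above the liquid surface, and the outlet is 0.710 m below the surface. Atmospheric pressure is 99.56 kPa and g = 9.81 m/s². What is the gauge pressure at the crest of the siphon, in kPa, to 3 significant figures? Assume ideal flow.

P_gauge = -18.6 kPa

The outlet speed comes from Torricelli: v = √(2g·0.710) = 3.73 m/s.
The bore is uniform, so the speed at the crest is the same v. Bernoulli surface→crest: P_atm = P_top + ½ρv² + ρg·h_top.
P_top = 99560 − ½·1020·3.73² − 1020·9.81·1.15 = 80900 Pa. So P_gauge = P_top − P_atm = -18600 Pa.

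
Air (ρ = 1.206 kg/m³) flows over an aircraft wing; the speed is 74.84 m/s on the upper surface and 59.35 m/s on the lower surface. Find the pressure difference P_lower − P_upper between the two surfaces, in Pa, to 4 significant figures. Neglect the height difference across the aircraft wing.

With negligible Δh, P + ½ρv² is constant, so P_low − P_up = ½ρ(v_up² − v_low²).
ΔP = ½·1.206·(74.84² − 59.35²) = 1253 Pa.

ΔP ≈ 1253 Pa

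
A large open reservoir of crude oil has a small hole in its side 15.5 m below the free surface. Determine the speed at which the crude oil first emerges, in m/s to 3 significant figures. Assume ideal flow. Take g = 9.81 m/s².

Bernoulli from surface to hole (P equal, v_surface ≈ 0): v = √(2gh) = √(2×9.81×15.5) = 17.4 m/s.

v ≈ 17.4 m/s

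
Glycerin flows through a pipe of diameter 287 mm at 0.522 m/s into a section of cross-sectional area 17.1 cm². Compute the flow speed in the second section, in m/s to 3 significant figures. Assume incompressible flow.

Mass conservation (A₁v₁ = A₂v₂) gives v₂ = 0.522 × 647/17.1 = 19.7 m/s.

19.7 m/s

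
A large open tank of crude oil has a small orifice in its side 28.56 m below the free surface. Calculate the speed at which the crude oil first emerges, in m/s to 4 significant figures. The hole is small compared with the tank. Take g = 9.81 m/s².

23.67 m/s

With the surface at rest and both surface and jet at atmospheric pressure, Bernoulli gives ρg h = ½ρv², so v = √(2gh) = √(2·9.81·28.56) = 23.67 m/s.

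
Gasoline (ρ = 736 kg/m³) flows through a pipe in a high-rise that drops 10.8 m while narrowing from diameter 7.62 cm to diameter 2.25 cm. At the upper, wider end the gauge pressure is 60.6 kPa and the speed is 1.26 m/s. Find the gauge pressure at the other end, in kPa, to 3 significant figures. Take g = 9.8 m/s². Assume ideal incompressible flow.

62.2 kPa

The volume flow rate is constant, so v₂ = (A₁/A₂)v₁ = (45.6/3.98)·1.26 = 14.5 m/s.
Bernoulli: P₁ + ½ρv₁² + ρg h₁ = P₂ + ½ρv₂² + ρg h₂, so P₂ = P₁ + ½ρ(v₁² − v₂²) − ρg(h₂ − h₁).
P₂ = 60600 + ½·736·(1.26² − 14.5²) − 736·9.8·(−10.8) = 60600 + (-76300) − (-77900) = 62200 Pa.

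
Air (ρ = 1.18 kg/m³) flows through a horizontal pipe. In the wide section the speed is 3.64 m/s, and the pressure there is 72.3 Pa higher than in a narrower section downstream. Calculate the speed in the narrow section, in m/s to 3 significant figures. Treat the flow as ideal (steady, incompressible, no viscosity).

With h₁ = h₂, rearranging Bernoulli gives v₂ = √(v₁² + 2ΔP/ρ).
v₂ = √(3.64² + 2·72.3/1.18) = √(13.2 + 123) = 11.7 m/s.

v₂ ≈ 11.7 m/s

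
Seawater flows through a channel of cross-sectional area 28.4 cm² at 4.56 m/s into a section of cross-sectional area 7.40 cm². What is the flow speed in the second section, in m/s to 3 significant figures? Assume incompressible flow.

17.5 m/s

Mass conservation (A₁v₁ = A₂v₂) gives v₂ = 4.56 × 28.4/7.40 = 17.5 m/s.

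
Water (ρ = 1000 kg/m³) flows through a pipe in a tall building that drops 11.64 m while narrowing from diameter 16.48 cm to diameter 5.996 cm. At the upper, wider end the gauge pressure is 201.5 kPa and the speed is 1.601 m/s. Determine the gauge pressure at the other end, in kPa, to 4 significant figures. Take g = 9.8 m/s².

By continuity, v₂ = v₁·A₁/A₂ = 1.601·(213.3/28.24) = 12.09 m/s.
Applying Bernoulli between the two ends and solving for P₂: P₂ = P₁ + ½ρ(v₁² − v₂²) − ρgΔh.
P₂ = 201500 + ½·1000·(1.601² − 12.09²) − 1000·9.8·(−11.64) = 201500 + (-71860) − (-114100) = 243700 Pa.

P₂ = 243.7 kPa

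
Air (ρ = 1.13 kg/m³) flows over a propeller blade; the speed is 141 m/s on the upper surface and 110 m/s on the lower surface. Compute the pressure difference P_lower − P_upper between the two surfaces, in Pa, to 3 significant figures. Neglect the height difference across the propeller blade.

ΔP ≈ 4400 Pa

Bernoulli (same height): P_lower − P_upper = ½ρ(v_upper² − v_lower²).
ΔP = ½·1.13·(141² − 110²) = 4400 Pa.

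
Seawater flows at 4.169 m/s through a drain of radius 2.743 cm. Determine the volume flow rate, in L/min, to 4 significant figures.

Q ≈ 591.3 L/min

Q = A·v = 0.002364 m² × 4.169 m/s = 0.009854 m³/s.
Converting: 0.009854 m³/s × 60000 = 591.3 L/min.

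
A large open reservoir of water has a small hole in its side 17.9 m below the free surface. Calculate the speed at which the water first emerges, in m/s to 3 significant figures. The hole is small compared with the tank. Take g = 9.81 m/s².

v ≈ 18.7 m/s

Torricelli's result v = √(2gh) gives v = √(2·9.81·17.9) = 18.7 m/s.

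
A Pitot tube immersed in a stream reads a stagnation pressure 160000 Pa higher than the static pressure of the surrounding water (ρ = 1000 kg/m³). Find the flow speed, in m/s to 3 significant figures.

The dynamic pressure equals the rise in static pressure at the stagnation point: ΔP = ½ρv².
v = √(2ΔP/ρ) = √(2·160000/1000) = 17.9 m/s.

v = 17.9 m/s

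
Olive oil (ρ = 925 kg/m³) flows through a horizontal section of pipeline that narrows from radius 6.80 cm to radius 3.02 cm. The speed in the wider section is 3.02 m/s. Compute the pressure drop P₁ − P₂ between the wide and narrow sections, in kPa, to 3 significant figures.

ΔP ≈ 104 kPa

By continuity, v₂ = v₁·A₁/A₂ = 3.02·(145/28.7) = 15.3 m/s.
The pipe is horizontal, so Bernoulli reduces to P₁ + ½ρv₁² = P₂ + ½ρv₂².
P₁ − P₂ = ½·925·(15.3² − 3.02²) = ½·925·225 = 104000 Pa.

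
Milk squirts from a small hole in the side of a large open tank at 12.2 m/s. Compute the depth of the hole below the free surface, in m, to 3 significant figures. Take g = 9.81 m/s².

For a small hole in a large open tank, ½v² = gh, giving h = v²/(2g).
h = 12.2²/(2·9.81) = 149/19.62 = 7.59 m.

h = 7.59 m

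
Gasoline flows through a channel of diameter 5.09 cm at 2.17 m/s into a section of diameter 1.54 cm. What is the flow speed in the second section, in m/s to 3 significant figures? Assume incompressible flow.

v₂ ≈ 23.7 m/s

Mass conservation (A₁v₁ = A₂v₂) gives v₂ = 2.17 × 20.3/1.86 = 23.7 m/s.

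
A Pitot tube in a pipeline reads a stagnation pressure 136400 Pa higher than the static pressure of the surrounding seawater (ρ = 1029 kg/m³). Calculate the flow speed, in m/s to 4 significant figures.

The dynamic pressure equals the rise in static pressure at the stagnation point: ΔP = ½ρv².
v = √(2ΔP/ρ) = √(2·136400/1029) = 16.28 m/s.

16.28 m/s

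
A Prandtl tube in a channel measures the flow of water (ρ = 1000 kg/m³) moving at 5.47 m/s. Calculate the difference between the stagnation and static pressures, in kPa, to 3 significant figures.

The dynamic pressure equals the rise in static pressure at the stagnation point: ΔP = ½ρv².
ΔP = ½·1000·5.47² = 15000 Pa.

ΔP ≈ 15.0 kPa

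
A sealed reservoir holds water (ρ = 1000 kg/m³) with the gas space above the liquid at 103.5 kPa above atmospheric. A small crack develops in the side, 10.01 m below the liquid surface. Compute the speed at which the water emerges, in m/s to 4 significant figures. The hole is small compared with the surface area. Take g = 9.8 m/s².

20.08 m/s

Take point 1 at the surface (v₁ ≈ 0) and point 2 at the hole (at atmospheric pressure). Bernoulli: P₁ + ρg h = P_atm + ½ρv₂².
With P₁ − P_atm = 103500 Pa, v₂ = √(2gh + 2ΔP/ρ) = √(2·9.8·10.01 + 2·103500/1000) = 20.08 m/s.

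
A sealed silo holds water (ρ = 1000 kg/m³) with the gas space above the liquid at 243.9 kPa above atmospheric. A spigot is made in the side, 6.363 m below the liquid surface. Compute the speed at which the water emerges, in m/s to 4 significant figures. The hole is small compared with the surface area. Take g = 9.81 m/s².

v ≈ 24.75 m/s

Take point 1 at the surface (v₁ ≈ 0) and point 2 at the hole (at atmospheric pressure). Bernoulli: P₁ + ρg h = P_atm + ½ρv₂².
With P₁ − P_atm = 243900 Pa, v₂ = √(2gh + 2ΔP/ρ) = √(2·9.81·6.363 + 2·243900/1000) = 24.75 m/s.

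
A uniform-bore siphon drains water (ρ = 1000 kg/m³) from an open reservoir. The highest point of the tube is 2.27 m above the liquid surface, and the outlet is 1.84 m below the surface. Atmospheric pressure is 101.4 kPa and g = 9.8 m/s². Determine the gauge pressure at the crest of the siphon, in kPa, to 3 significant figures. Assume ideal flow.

P_gauge ≈ -40.3 kPa

Bernoulli surface→outlet gives ½v² = g·h_out, so v = √(2·9.8·1.84) = 6.01 m/s.
With constant cross-section the crest speed equals v; applying Bernoulli from the surface up to the crest, P_top = P_atm − ½ρv² − ρg·h_top.
P_top = 101400 − ½·1000·6.01² − 1000·9.8·2.27 = 61100 Pa. So P_gauge = P_top − P_atm = -40300 Pa.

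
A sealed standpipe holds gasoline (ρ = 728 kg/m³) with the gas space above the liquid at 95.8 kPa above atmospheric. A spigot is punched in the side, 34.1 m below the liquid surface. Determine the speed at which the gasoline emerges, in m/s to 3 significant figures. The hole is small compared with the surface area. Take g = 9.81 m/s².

Take point 1 at the surface (v₁ ≈ 0) and point 2 at the hole (at atmospheric pressure). Bernoulli: P₁ + ρg h = P_atm + ½ρv₂².
With P₁ − P_atm = 95800 Pa, v₂ = √(2gh + 2ΔP/ρ) = √(2·9.81·34.1 + 2·95800/728) = 30.5 m/s.

v ≈ 30.5 m/s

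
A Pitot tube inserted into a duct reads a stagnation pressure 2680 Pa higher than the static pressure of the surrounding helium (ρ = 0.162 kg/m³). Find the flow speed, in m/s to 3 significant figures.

At the stagnation point the flow is brought to rest, so Bernoulli gives P_stag − P_static = ½ρv².
v = √(2ΔP/ρ) = √(2·2680/0.162) = 182 m/s.

v ≈ 182 m/s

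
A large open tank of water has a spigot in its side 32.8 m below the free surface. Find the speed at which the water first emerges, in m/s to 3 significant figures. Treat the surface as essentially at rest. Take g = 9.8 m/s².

Bernoulli from surface to hole (P equal, v_surface ≈ 0): v = √(2gh) = √(2×9.8×32.8) = 25.4 m/s.

v ≈ 25.4 m/s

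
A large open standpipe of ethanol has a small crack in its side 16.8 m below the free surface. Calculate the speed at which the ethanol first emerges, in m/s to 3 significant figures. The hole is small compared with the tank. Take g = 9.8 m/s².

Bernoulli from surface to hole (P equal, v_surface ≈ 0): v = √(2gh) = √(2×9.8×16.8) = 18.1 m/s.

18.1 m/s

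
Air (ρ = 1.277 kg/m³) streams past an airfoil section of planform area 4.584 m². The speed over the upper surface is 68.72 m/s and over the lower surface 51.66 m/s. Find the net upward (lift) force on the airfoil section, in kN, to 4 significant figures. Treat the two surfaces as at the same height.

From P + ½ρv² = const at equal height, P_low − P_up = ½ρ(v_up² − v_low²).
ΔP = ½·1.277·(68.72² − 51.66²) = 1311 Pa.
Lift = ΔP · A = 1311 × 4.584 = 6011 N.

F ≈ 6.011 kN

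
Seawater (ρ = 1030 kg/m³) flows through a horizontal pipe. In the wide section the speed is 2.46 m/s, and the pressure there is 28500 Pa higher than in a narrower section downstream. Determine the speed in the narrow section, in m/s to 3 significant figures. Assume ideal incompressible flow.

7.84 m/s

Along the level pipe P + ½ρv² is conserved, hence v₂² = v₁² + 2(P₁ − P₂)/ρ.
v₂ = √(2.46² + 2·28500/1030) = √(6.05 + 55.3) = 7.84 m/s.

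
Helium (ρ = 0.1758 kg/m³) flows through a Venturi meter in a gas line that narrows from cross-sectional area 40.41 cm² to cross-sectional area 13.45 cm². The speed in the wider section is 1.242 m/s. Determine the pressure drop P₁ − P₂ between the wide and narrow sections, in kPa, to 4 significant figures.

Continuity gives A₁v₁ = A₂v₂, so v₂ = (40.41 cm²)/(13.45 cm²) × 1.242 m/s = 3.732 m/s.
The pipe is horizontal, so Bernoulli reduces to P₁ + ½ρv₁² = P₂ + ½ρv₂².
P₁ − P₂ = ½·0.1758·(3.732² − 1.242²) = ½·0.1758·12.38 = 1.088 Pa.

ΔP ≈ 0.001088 kPa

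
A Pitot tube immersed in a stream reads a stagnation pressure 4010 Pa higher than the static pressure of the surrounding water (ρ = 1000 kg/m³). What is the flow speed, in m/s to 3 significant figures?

At the stagnation point the flow is brought to rest, so Bernoulli gives P_stag − P_static = ½ρv².
v = √(2ΔP/ρ) = √(2·4010/1000) = 2.83 m/s.

v = 2.83 m/s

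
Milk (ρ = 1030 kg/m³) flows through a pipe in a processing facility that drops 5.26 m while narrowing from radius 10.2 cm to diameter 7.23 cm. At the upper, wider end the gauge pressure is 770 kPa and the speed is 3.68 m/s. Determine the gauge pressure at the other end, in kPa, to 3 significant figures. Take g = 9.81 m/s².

P₂ = 388 kPa

Continuity gives A₁v₁ = A₂v₂, so v₂ = (327 cm²)/(41.1 cm²) × 3.68 m/s = 29.3 m/s.
Applying Bernoulli between the two ends and solving for P₂: P₂ = P₁ + ½ρ(v₁² − v₂²) − ρgΔh.
P₂ = 770000 + ½·1030·(3.68² − 29.3²) − 1030·9.81·(−5.26) = 770000 + (-435000) − (-53100) = 388000 Pa.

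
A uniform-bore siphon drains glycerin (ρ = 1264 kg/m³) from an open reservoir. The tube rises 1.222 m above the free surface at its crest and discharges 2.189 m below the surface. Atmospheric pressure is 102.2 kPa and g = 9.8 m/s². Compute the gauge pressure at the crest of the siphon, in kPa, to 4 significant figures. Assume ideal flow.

Bernoulli surface→outlet gives ½v² = g·h_out, so v = √(2·9.8·2.189) = 6.550 m/s.
With constant cross-section the crest speed equals v; applying Bernoulli from the surface up to the crest, P_top = P_atm − ½ρv² − ρg·h_top.
P_top = 102200 − ½·1264·6.550² − 1264·9.8·1.222 = 59950 Pa. So P_gauge = P_top − P_atm = -42250 Pa.

P_gauge = -42.25 kPa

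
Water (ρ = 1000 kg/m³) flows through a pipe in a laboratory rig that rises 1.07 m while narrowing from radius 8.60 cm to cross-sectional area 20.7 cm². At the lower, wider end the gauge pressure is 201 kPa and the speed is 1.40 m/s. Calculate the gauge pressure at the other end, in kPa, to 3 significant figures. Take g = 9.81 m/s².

68.0 kPa

The volume flow rate is constant, so v₂ = (A₁/A₂)v₁ = (232/20.7)·1.40 = 15.7 m/s.
Bernoulli: P₁ + ½ρv₁² + ρg h₁ = P₂ + ½ρv₂² + ρg h₂, so P₂ = P₁ + ½ρ(v₁² − v₂²) − ρg(h₂ − h₁).
P₂ = 201000 + ½·1000·(1.40² − 15.7²) − 1000·9.81·(+1.07) = 201000 + (-122000) − (10500) = 68000 Pa.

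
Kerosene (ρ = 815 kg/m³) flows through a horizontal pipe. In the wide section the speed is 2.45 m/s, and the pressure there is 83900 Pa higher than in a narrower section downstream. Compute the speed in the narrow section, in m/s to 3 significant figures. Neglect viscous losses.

With h₁ = h₂, rearranging Bernoulli gives v₂ = √(v₁² + 2ΔP/ρ).
v₂ = √(2.45² + 2·83900/815) = √(6.00 + 206) = 14.6 m/s.

v₂ ≈ 14.6 m/s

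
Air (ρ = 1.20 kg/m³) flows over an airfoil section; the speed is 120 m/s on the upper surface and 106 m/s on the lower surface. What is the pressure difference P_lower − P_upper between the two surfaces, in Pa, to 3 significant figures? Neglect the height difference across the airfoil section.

With negligible Δh, P + ½ρv² is constant, so P_low − P_up = ½ρ(v_up² − v_low²).
ΔP = ½·1.20·(120² − 106²) = 1900 Pa.

ΔP ≈ 1900 Pa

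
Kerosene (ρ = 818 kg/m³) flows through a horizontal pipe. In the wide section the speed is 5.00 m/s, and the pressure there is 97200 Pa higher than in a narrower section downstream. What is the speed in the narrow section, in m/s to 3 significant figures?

v₂ ≈ 16.2 m/s

Along the level pipe P + ½ρv² is conserved, hence v₂² = v₁² + 2(P₁ − P₂)/ρ.
v₂ = √(5.00² + 2·97200/818) = √(25.0 + 238) = 16.2 m/s.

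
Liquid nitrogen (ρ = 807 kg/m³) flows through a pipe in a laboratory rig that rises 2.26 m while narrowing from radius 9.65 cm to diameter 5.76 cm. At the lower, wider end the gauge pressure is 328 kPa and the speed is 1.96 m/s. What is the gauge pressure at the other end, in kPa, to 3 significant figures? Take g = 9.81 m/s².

P₂ ≈ 116 kPa

By continuity, v₂ = v₁·A₁/A₂ = 1.96·(293/26.1) = 22.0 m/s.
Energy conservation along the streamline gives P₂ = P₁ − ½ρ(v₂² − v₁²) − ρg(h₂ − h₁).
P₂ = 328000 + ½·807·(1.96² − 22.0²) − 807·9.81·(+2.26) = 328000 + (-194000) − (17900) = 116000 Pa.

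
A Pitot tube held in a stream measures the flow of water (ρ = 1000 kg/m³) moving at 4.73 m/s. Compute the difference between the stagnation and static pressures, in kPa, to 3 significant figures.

The dynamic pressure equals the rise in static pressure at the stagnation point: ΔP = ½ρv².
ΔP = ½·1000·4.73² = 11200 Pa.

ΔP ≈ 11.2 kPa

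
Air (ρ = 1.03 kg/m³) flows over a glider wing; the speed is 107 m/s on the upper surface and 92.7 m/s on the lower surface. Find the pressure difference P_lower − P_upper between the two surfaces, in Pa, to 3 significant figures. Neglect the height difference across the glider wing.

ΔP = 1470 Pa

The pressure is lower where the speed is higher: ΔP = ½ρ(v_up² − v_low²).
ΔP = ½·1.03·(107² − 92.7²) = 1470 Pa.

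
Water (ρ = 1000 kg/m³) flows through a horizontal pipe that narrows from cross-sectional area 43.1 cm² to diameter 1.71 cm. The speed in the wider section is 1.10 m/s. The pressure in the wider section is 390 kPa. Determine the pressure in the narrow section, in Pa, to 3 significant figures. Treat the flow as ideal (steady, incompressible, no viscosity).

Mass conservation (A₁v₁ = A₂v₂) gives v₂ = 1.10 × 43.1/2.30 = 20.6 m/s.
The pipe is horizontal, so Bernoulli reduces to P₁ + ½ρv₁² = P₂ + ½ρv₂².
P₂ = P₁ − ½ρ(v₂² − v₁²) = 390000 − ½·1000·(20.6² − 1.10²) = 390000 − 212000 = 178000 Pa.

178000 Pa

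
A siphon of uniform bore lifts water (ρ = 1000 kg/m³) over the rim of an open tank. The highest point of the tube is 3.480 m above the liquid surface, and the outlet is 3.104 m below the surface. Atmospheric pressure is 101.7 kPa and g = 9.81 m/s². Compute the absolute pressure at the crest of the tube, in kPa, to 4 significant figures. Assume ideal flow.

Bernoulli surface→outlet gives ½v² = g·h_out, so v = √(2·9.81·3.104) = 7.804 m/s.
With constant cross-section the crest speed equals v; applying Bernoulli from the surface up to the crest, P_top = P_atm − ½ρv² − ρg·h_top.
P_top = 101700 − ½·1000·7.804² − 1000·9.81·3.480 = 37110 Pa.

37.11 kPa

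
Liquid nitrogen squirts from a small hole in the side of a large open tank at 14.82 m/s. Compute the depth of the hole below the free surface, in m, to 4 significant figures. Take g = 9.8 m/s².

h = 11.21 m

For a small hole in a large open tank, ½v² = gh, giving h = v²/(2g).
h = 14.82²/(2·9.8) = 219.6/19.60 = 11.21 m.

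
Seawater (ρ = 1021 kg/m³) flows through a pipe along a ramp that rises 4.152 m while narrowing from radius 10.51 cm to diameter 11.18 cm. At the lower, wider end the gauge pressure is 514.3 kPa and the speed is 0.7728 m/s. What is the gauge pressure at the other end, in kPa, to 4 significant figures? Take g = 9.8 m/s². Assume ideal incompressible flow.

P₂ ≈ 469.3 kPa

Continuity gives A₁v₁ = A₂v₂, so v₂ = (347.0 cm²)/(98.17 cm²) × 0.7728 m/s = 2.732 m/s.
Applying Bernoulli between the two ends and solving for P₂: P₂ = P₁ + ½ρ(v₁² − v₂²) − ρgΔh.
P₂ = 514300 + ½·1021·(0.7728² − 2.732²) − 1021·9.8·(+4.152) = 514300 + (-3505) − (41540) = 469300 Pa.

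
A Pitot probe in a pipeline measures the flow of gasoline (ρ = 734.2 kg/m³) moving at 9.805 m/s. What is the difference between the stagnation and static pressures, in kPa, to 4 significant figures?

Bernoulli between the free stream and the stagnation point: ½ρv² = P_stag − P_static.
ΔP = ½·734.2·9.805² = 35290 Pa.

ΔP ≈ 35.29 kPa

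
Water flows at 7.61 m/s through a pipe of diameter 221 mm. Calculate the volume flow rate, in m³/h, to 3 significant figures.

1050 m³/h

Q = A·v = 0.0384 m² × 7.61 m/s = 0.292 m³/s.
Converting: 0.292 m³/s × 3600 = 1050 m³/h.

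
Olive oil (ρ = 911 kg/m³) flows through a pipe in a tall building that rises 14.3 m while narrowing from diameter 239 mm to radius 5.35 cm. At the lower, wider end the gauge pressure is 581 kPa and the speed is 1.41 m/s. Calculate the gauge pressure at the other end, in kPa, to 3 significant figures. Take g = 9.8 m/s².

By continuity, v₂ = v₁·A₁/A₂ = 1.41·(449/89.9) = 7.03 m/s.
Applying Bernoulli between the two ends and solving for P₂: P₂ = P₁ + ½ρ(v₁² − v₂²) − ρgΔh.
P₂ = 581000 + ½·911·(1.41² − 7.03²) − 911·9.8·(+14.3) = 581000 + (-21600) − (128000) = 432000 Pa.

P₂ = 432 kPa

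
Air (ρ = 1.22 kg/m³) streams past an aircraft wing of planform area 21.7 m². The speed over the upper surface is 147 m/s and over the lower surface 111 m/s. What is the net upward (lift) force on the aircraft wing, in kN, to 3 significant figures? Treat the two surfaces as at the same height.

With equal heights on the two surfaces, Bernoulli gives P_lower − P_upper = ½ρ(v_upper² − v_lower²).
ΔP = ½·1.22·(147² − 111²) = 5670 Pa.
Lift = ΔP · A = 5670 × 21.7 = 123000 N.

123 kN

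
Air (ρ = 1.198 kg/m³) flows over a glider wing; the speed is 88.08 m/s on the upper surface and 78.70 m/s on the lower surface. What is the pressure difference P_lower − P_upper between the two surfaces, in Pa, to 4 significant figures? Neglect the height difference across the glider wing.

ΔP = 937.1 Pa

Bernoulli (same height): P_lower − P_upper = ½ρ(v_upper² − v_lower²).
ΔP = ½·1.198·(88.08² − 78.70²) = 937.1 Pa.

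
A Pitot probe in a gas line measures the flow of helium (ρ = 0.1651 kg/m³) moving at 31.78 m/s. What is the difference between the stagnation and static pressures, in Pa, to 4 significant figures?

ΔP = 83.37 Pa

At the stagnation point the flow is brought to rest, so Bernoulli gives P_stag − P_static = ½ρv².
ΔP = ½·0.1651·31.78² = 83.37 Pa.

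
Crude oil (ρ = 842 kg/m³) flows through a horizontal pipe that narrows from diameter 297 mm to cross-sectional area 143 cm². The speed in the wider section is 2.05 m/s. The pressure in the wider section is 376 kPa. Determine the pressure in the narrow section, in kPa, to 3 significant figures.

The volume flow rate is constant, so v₂ = (A₁/A₂)v₁ = (693/143)·2.05 = 9.93 m/s.
Bernoulli (h₁ = h₂): P₁ − P₂ = ½ρ(v₂² − v₁²).
P₂ = P₁ − ½ρ(v₂² − v₁²) = 376000 − ½·842·(9.93² − 2.05²) = 376000 − 39800 = 336000 Pa.

P₂ ≈ 336 kPa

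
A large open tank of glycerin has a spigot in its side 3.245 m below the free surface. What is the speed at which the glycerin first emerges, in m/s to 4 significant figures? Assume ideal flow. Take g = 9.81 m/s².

7.979 m/s

The surface is effectively still and both ends are open, so ½v² = gh and v = √(2·9.81·3.245) = 7.979 m/s.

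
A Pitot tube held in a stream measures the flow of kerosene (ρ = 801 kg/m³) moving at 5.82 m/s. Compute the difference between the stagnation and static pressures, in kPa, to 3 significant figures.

ΔP ≈ 13.6 kPa

At the stagnation point the flow is brought to rest, so Bernoulli gives P_stag − P_static = ½ρv².
ΔP = ½·801·5.82² = 13600 Pa.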